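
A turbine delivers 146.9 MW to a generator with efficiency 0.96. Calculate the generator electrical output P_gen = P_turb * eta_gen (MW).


P_gen = 146.9 * 0.96 = 141.0240 MW


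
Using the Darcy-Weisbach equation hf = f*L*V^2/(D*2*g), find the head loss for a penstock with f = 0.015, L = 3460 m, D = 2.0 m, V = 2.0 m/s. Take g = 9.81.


hf = 0.015 * 3460 * 2.0^2 / (2.0 * 2 * 9.81) = 5.2905 m


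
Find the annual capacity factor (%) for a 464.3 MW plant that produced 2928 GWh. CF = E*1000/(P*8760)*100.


CF = 2928 * 1000 / (464.3 * 8760) * 100 = 71.9894 %


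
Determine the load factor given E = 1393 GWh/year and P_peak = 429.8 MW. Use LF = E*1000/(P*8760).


LF = 1393 * 1000 / (429.8 * 8760) = 0.3700


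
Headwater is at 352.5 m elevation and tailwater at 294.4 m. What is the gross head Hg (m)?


Hg = 352.5 - 294.4 = 58.1000 m


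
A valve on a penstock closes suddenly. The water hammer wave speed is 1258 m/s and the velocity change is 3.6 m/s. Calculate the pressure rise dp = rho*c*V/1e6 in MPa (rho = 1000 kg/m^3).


dp = 1000 * 1258 * 3.6 / 1e6 = 4.5288 MPa


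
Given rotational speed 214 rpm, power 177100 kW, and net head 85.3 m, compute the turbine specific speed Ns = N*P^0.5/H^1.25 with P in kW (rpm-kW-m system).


Ns = 214 * 177100^0.5 / 85.3^1.25 = 347.4056


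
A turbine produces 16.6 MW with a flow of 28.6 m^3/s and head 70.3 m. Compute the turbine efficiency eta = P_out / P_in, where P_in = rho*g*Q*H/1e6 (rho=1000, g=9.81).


P_in = 1000 * 9.81 * 28.6 * 70.3 / 1e6 = 19.7238 MW
eta = 16.6 / 19.7238 = 0.8416


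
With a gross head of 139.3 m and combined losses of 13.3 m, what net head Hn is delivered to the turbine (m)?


Hn = 139.3 - 13.3 = 126.0000 m


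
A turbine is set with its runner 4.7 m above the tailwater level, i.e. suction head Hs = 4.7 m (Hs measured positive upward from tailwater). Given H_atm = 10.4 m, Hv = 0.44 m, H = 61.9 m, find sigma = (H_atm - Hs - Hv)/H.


sigma = (10.4 - 4.7 - 0.44) / 61.9 = 0.0850


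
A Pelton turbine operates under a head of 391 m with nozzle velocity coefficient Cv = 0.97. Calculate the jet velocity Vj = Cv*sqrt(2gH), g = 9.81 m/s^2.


Vj = 0.97 * sqrt(2*9.81*391) = 84.9590 m/s


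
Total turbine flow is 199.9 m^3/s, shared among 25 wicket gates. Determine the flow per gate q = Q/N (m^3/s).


q = 199.9 / 25 = 7.9960 m^3/s


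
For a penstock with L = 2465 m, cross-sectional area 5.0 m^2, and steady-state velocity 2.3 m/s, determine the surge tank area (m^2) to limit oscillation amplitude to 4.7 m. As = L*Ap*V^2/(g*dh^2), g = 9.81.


As = 2465 * 5.0 * 2.3^2 / (9.81 * 4.7^2) = 300.8693 m^2


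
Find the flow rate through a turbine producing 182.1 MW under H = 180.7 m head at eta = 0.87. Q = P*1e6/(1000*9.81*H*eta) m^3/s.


Q = 182.1 * 1e6 / (1000 * 9.81 * 180.7 * 0.87) = 118.0765 m^3/s


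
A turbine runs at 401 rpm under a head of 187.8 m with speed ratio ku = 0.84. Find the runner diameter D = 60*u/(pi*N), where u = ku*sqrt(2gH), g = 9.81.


u = 0.84 * sqrt(2*9.81*187.8) = 50.9890 m/s
D = 60 * 50.9890 / (pi * 401) = 2.4285 m


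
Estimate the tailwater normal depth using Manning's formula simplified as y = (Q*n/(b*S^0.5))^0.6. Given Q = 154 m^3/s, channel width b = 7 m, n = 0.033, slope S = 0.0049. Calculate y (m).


y = (154 * 0.033 / (7 * 0.0049^0.5))^0.6 = 4.0691 m


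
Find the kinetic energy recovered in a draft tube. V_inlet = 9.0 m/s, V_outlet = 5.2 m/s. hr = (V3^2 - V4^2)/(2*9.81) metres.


hr = (9.0^2 - 5.2^2) / (2*9.81) = 2.7503 m


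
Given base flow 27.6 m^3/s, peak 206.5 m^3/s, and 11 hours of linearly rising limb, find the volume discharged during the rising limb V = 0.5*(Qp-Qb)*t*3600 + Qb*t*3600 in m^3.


V = 0.5*(206.5 - 27.6)*11*3600 + 27.6*11*3600 = 4.6352e+06 m^3


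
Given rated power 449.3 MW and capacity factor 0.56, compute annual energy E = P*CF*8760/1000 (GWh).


E = 449.3 * 0.56 * 8760 / 1000 = 2204.0861 GWh


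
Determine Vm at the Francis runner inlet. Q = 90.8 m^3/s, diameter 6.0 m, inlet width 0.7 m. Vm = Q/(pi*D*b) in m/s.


Vm = 90.8 / (pi * 6.0 * 0.7) = 6.8816 m/s


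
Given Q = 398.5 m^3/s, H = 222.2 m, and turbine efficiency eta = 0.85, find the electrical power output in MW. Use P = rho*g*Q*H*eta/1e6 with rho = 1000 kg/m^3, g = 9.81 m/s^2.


P = 1000 * 9.81 * 398.5 * 222.2 * 0.85 / 1e6 = 738.3467 MW


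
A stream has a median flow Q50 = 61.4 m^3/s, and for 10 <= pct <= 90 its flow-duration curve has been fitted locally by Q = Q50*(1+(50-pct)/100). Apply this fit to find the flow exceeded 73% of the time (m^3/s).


Q = 61.4 * (1 + (50 - 73)/100) = 47.2780 m^3/s


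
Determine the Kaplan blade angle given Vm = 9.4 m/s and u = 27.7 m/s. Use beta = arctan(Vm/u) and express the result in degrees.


beta = arctan(9.4 / 27.7) = 18.7447 degrees


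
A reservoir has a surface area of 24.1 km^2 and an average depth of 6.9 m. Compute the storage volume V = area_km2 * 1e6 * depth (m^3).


V = 24.1 * 1e6 * 6.9 = 1.6629e+08 m^3


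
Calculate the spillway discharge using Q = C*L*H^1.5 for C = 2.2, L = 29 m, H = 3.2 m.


Q = 2.2 * 29 * 3.2^1.5 = 365.2125 m^3/s


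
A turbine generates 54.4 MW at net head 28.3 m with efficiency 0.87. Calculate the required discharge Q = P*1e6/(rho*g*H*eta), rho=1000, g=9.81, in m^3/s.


Q = 54.4 * 1e6 / (1000 * 9.81 * 28.3 * 0.87) = 225.2289 m^3/s


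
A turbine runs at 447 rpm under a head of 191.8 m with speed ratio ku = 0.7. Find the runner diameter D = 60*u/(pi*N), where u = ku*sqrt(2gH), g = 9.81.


u = 0.7 * sqrt(2*9.81*191.8) = 42.9410 m/s
D = 60 * 42.9410 / (pi * 447) = 1.8347 m


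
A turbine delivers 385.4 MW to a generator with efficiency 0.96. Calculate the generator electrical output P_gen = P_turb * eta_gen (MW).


P_gen = 385.4 * 0.96 = 369.9840 MW


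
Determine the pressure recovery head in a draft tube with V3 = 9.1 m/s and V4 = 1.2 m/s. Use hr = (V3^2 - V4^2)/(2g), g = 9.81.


hr = (9.1^2 - 1.2^2) / (2*9.81) = 4.1473 m


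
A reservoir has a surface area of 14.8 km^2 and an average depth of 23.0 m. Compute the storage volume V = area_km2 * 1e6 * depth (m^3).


V = 14.8 * 1e6 * 23.0 = 3.4040e+08 m^3


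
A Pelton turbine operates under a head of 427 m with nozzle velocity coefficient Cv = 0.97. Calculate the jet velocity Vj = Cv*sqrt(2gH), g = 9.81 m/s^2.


Vj = 0.97 * sqrt(2*9.81*427) = 88.7841 m/s


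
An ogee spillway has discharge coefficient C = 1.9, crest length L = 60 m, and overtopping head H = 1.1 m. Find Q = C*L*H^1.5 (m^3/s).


Q = 1.9 * 60 * 1.1^1.5 = 131.5206 m^3/s


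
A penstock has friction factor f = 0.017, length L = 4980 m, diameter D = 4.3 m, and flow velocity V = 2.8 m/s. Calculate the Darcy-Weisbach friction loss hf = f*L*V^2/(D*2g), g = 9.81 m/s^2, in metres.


hf = 0.017 * 4980 * 2.8^2 / (4.3 * 2 * 9.81) = 7.8673 m


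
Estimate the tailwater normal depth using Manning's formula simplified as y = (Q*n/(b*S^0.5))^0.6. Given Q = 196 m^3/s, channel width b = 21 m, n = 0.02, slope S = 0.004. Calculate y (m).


y = (196 * 0.02 / (21 * 0.004^0.5))^0.6 = 1.9144 m


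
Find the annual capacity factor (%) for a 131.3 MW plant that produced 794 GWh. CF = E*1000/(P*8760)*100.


CF = 794 * 1000 / (131.3 * 8760) * 100 = 69.0322 %


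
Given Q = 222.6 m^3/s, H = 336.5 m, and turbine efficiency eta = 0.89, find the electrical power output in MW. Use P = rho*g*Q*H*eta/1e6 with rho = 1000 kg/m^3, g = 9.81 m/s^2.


P = 1000 * 9.81 * 222.6 * 336.5 * 0.89 / 1e6 = 653.9872 MW


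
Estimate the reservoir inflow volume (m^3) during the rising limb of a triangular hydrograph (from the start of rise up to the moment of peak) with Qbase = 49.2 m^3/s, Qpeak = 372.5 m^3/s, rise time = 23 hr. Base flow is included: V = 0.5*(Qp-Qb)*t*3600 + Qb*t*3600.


V = 0.5*(372.5 - 49.2)*23*3600 + 49.2*23*3600 = 1.7458e+07 m^3


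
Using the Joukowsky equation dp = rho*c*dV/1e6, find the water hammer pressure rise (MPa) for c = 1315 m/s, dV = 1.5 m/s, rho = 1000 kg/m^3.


dp = 1000 * 1315 * 1.5 / 1e6 = 1.9725 MPa


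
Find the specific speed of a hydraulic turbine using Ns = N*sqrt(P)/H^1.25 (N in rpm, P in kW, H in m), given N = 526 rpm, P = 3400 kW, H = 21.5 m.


Ns = 526 * 3400^0.5 / 21.5^1.25 = 662.4866


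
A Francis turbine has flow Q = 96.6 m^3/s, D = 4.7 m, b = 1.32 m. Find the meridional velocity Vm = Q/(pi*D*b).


Vm = 96.6 / (pi * 4.7 * 1.32) = 4.9563 m/s


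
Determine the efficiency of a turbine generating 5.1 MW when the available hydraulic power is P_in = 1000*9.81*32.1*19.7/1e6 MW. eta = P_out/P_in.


P_in = 1000 * 9.81 * 32.1 * 19.7 / 1e6 = 6.2035 MW
eta = 5.1 / 6.2035 = 0.8221


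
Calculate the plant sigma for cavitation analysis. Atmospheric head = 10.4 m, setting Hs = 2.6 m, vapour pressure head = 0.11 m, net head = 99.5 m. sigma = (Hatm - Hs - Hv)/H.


sigma = (10.4 - 2.6 - 0.11) / 99.5 = 0.0773


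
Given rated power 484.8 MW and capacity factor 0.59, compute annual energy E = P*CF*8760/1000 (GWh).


E = 484.8 * 0.59 * 8760 / 1000 = 2505.6403 GWh


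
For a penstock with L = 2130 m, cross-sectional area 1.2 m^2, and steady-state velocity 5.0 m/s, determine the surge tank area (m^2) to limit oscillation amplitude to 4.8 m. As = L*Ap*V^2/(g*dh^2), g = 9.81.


As = 2130 * 1.2 * 5.0^2 / (9.81 * 4.8^2) = 282.7153 m^2


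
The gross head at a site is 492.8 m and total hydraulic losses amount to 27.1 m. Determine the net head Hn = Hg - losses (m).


Hn = 492.8 - 27.1 = 465.7000 m


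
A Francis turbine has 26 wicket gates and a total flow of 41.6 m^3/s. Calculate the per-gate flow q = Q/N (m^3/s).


q = 41.6 / 26 = 1.6000 m^3/s


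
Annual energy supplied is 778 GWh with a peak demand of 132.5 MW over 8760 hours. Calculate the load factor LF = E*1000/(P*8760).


LF = 778 * 1000 / (132.5 * 8760) = 0.6703


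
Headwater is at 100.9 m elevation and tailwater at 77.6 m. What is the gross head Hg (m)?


Hg = 100.9 - 77.6 = 23.3000 m


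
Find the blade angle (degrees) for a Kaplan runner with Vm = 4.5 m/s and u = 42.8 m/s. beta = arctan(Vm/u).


beta = arctan(4.5 / 42.8) = 6.0020 degrees


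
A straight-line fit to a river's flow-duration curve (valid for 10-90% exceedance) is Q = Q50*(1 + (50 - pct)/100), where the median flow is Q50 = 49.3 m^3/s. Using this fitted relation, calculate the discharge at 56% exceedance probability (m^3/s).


Q = 49.3 * (1 + (50 - 56)/100) = 46.3420 m^3/s


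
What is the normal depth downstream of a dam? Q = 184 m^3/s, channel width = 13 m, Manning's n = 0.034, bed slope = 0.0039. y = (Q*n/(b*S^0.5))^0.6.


y = (184 * 0.034 / (13 * 0.0039^0.5))^0.6 = 3.4048 m


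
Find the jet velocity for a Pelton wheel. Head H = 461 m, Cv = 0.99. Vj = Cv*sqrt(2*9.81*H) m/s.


Vj = 0.99 * sqrt(2*9.81*461) = 94.1532 m/s


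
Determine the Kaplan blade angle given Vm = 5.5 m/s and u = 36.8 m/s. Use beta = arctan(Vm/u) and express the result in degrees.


beta = arctan(5.5 / 36.8) = 8.5003 degrees


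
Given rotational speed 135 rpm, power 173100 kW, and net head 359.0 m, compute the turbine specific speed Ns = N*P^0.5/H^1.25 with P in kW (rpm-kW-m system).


Ns = 135 * 173100^0.5 / 359.0^1.25 = 35.9430


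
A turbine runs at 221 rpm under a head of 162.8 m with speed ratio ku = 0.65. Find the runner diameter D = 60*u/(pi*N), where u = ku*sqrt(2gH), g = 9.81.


u = 0.65 * sqrt(2*9.81*162.8) = 36.7358 m/s
D = 60 * 36.7358 / (pi * 221) = 3.1747 m


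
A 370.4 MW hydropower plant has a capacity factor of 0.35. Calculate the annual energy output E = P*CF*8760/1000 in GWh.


E = 370.4 * 0.35 * 8760 / 1000 = 1135.6464 GWh


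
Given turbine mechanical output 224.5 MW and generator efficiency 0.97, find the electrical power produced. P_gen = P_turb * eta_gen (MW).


P_gen = 224.5 * 0.97 = 217.7650 MW


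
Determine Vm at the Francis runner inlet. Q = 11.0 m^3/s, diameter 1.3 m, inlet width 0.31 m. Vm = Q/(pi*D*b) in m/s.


Vm = 11.0 / (pi * 1.3 * 0.31) = 8.6884 m/s


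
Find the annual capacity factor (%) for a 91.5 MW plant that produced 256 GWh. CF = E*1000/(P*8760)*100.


CF = 256 * 1000 / (91.5 * 8760) * 100 = 31.9385 %


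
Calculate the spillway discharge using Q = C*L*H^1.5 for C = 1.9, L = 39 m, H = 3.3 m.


Q = 1.9 * 39 * 3.3^1.5 = 444.2108 m^3/s


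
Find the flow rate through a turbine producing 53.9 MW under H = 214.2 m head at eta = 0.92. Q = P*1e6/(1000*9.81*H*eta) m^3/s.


Q = 53.9 * 1e6 / (1000 * 9.81 * 214.2 * 0.92) = 27.8813 m^3/s


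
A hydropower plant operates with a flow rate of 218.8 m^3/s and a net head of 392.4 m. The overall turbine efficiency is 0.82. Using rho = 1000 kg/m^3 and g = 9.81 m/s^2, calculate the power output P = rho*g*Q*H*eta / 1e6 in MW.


P = 1000 * 9.81 * 218.8 * 392.4 * 0.82 / 1e6 = 690.6518 MW


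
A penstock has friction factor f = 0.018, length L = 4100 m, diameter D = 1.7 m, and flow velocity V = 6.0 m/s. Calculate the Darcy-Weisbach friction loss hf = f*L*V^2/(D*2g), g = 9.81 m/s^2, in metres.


hf = 0.018 * 4100 * 6.0^2 / (1.7 * 2 * 9.81) = 79.6546 m


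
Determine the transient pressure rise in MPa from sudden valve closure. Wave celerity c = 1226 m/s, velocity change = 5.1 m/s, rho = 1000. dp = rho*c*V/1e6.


dp = 1000 * 1226 * 5.1 / 1e6 = 6.2526 MPa


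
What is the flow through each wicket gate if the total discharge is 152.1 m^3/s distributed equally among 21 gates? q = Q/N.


q = 152.1 / 21 = 7.2429 m^3/s


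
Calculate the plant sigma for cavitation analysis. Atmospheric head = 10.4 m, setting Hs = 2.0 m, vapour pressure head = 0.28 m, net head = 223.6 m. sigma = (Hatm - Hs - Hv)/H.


sigma = (10.4 - 2.0 - 0.28) / 223.6 = 0.0363


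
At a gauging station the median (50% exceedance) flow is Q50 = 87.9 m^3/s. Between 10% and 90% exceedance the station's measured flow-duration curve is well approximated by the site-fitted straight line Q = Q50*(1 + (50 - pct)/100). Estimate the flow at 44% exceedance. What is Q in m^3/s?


Q = 87.9 * (1 + (50 - 44)/100) = 93.1740 m^3/s


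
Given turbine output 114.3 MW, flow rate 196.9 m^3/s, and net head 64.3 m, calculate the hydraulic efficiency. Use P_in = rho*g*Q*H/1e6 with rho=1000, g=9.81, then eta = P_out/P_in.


P_in = 1000 * 9.81 * 196.9 * 64.3 / 1e6 = 124.2012 MW
eta = 114.3 / 124.2012 = 0.9203


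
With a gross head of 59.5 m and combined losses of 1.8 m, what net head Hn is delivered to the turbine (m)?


Hn = 59.5 - 1.8 = 57.7000 m


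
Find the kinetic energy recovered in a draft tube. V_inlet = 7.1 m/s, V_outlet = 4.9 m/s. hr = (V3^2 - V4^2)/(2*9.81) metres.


hr = (7.1^2 - 4.9^2) / (2*9.81) = 1.3456 m


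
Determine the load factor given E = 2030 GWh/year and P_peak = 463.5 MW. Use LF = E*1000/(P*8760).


LF = 2030 * 1000 / (463.5 * 8760) = 0.5000


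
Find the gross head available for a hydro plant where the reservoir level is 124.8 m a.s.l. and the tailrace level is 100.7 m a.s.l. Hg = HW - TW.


Hg = 124.8 - 100.7 = 24.1000 m


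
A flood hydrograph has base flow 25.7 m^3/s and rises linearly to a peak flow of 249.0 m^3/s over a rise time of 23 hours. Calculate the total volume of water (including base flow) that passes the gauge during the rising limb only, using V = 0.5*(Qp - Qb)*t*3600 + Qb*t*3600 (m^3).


V = 0.5*(249.0 - 25.7)*23*3600 + 25.7*23*3600 = 1.1373e+07 m^3


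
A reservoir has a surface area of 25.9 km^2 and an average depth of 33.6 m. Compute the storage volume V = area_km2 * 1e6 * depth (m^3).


V = 25.9 * 1e6 * 33.6 = 8.7024e+08 m^3


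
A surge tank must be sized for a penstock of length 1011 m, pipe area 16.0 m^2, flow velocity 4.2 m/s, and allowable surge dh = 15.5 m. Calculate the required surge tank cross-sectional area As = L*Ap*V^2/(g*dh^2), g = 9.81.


As = 1011 * 16.0 * 4.2^2 / (9.81 * 15.5^2) = 121.0702 m^2


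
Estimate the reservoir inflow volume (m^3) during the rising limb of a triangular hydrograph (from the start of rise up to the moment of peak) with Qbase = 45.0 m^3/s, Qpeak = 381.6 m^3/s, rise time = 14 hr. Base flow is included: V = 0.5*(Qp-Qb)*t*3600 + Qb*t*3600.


V = 0.5*(381.6 - 45.0)*14*3600 + 45.0*14*3600 = 1.0750e+07 m^3


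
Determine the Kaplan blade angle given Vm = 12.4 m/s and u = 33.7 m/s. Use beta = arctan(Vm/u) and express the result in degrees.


beta = arctan(12.4 / 33.7) = 20.2012 degrees


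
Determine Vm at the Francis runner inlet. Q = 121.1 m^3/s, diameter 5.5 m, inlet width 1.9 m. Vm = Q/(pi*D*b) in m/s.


Vm = 121.1 / (pi * 5.5 * 1.9) = 3.6887 m/s


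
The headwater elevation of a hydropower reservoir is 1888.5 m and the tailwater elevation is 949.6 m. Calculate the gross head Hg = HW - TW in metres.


Hg = 1888.5 - 949.6 = 938.9000 m


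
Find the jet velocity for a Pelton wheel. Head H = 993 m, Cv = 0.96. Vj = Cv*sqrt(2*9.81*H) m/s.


Vj = 0.96 * sqrt(2*9.81*993) = 133.9971 m/s


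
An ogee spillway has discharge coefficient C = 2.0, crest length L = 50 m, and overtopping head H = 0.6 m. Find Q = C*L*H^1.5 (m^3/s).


Q = 2.0 * 50 * 0.6^1.5 = 46.4758 m^3/s


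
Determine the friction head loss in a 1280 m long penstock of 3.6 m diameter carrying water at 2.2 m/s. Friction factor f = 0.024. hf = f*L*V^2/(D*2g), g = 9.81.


hf = 0.024 * 1280 * 2.2^2 / (3.6 * 2 * 9.81) = 2.1051 m


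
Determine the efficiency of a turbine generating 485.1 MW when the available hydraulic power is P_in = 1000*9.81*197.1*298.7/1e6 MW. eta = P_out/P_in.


P_in = 1000 * 9.81 * 197.1 * 298.7 / 1e6 = 577.5517 MW
eta = 485.1 / 577.5517 = 0.8399


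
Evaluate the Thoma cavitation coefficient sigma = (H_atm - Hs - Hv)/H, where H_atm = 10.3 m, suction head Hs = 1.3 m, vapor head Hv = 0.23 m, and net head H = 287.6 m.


sigma = (10.3 - 1.3 - 0.23) / 287.6 = 0.0305


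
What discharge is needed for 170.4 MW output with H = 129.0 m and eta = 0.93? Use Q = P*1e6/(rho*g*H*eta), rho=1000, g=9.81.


Q = 170.4 * 1e6 / (1000 * 9.81 * 129.0 * 0.93) = 144.7865 m^3/s


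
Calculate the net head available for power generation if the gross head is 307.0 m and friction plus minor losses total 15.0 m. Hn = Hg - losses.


Hn = 307.0 - 15.0 = 292.0000 m


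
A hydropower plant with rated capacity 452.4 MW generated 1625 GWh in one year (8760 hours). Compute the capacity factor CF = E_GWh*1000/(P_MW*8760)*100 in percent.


CF = 1625 * 1000 / (452.4 * 8760) * 100 = 41.0040 %


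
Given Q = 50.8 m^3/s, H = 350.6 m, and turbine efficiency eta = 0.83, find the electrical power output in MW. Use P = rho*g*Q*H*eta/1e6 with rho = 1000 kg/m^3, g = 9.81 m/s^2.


P = 1000 * 9.81 * 50.8 * 350.6 * 0.83 / 1e6 = 145.0183 MW


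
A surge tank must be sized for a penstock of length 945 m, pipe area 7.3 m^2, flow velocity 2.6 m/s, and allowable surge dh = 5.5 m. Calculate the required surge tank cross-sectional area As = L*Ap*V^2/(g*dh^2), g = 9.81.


As = 945 * 7.3 * 2.6^2 / (9.81 * 5.5^2) = 157.1473 m^2


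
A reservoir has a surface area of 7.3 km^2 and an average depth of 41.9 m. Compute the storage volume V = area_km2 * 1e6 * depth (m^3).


V = 7.3 * 1e6 * 41.9 = 3.0587e+08 m^3


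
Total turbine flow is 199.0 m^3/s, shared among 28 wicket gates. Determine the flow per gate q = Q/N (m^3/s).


q = 199.0 / 28 = 7.1071 m^3/s


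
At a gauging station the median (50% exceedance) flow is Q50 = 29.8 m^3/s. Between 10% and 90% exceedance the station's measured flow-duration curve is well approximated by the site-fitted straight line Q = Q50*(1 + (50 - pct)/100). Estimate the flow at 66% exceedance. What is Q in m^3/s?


Q = 29.8 * (1 + (50 - 66)/100) = 25.0320 m^3/s


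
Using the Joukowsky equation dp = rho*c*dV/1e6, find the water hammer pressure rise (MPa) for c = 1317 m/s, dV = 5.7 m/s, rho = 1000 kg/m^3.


dp = 1000 * 1317 * 5.7 / 1e6 = 7.5069 MPa


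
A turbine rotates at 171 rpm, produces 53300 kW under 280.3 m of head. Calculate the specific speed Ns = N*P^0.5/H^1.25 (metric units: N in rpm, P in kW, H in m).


Ns = 171 * 53300^0.5 / 280.3^1.25 = 34.4216


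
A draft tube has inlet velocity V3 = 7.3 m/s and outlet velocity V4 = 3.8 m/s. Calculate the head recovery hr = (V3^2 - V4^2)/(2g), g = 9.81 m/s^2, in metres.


hr = (7.3^2 - 3.8^2) / (2*9.81) = 1.9801 m


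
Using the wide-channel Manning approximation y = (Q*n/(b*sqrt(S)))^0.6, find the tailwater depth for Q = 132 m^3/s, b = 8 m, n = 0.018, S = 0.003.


y = (132 * 0.018 / (8 * 0.003^0.5))^0.6 = 2.7575 m


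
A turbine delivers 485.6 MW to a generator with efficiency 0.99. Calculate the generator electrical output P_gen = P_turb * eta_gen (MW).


P_gen = 485.6 * 0.99 = 480.7440 MW


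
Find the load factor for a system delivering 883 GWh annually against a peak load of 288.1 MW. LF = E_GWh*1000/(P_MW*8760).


LF = 883 * 1000 / (288.1 * 8760) = 0.3499


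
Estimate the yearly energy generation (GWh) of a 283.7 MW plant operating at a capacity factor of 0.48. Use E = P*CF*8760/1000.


E = 283.7 * 0.48 * 8760 / 1000 = 1192.9018 GWh


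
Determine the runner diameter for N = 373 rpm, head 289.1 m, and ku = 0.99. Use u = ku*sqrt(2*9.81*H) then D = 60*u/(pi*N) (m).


u = 0.99 * sqrt(2*9.81*289.1) = 74.5605 m/s
D = 60 * 74.5605 / (pi * 373) = 3.8177 m


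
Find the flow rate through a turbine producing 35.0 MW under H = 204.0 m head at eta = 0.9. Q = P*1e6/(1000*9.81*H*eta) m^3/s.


Q = 35.0 * 1e6 / (1000 * 9.81 * 204.0 * 0.9) = 19.4324 m^3/s


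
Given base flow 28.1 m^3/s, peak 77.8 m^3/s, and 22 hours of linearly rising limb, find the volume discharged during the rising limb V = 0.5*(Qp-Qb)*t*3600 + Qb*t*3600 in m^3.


V = 0.5*(77.8 - 28.1)*22*3600 + 28.1*22*3600 = 4.1936e+06 m^3


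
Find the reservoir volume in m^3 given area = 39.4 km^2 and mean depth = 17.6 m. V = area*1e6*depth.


V = 39.4 * 1e6 * 17.6 = 6.9344e+08 m^3


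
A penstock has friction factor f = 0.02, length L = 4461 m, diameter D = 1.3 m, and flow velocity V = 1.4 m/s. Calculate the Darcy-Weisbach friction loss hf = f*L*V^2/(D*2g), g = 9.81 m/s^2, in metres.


hf = 0.02 * 4461 * 1.4^2 / (1.3 * 2 * 9.81) = 6.8561 m


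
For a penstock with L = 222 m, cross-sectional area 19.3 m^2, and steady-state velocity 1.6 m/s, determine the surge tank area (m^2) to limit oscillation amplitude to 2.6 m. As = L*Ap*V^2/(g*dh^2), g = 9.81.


As = 222 * 19.3 * 1.6^2 / (9.81 * 2.6^2) = 165.3996 m^2


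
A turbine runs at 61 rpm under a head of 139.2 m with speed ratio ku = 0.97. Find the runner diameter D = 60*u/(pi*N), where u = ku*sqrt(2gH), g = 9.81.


u = 0.97 * sqrt(2*9.81*139.2) = 50.6922 m/s
D = 60 * 50.6922 / (pi * 61) = 15.8713 m


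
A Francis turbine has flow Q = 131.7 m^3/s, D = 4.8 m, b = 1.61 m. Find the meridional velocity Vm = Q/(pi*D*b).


Vm = 131.7 / (pi * 4.8 * 1.61) = 5.4246 m/s


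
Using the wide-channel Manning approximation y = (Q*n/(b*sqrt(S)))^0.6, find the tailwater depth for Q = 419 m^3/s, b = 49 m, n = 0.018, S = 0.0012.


y = (419 * 0.018 / (49 * 0.0012^0.5))^0.6 = 2.4469 m


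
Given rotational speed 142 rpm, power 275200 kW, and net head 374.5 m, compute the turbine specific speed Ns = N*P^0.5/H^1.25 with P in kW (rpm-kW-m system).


Ns = 142 * 275200^0.5 / 374.5^1.25 = 45.2166


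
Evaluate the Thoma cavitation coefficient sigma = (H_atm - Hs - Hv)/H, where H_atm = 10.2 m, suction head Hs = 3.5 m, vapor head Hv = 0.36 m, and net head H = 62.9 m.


sigma = (10.2 - 3.5 - 0.36) / 62.9 = 0.1008


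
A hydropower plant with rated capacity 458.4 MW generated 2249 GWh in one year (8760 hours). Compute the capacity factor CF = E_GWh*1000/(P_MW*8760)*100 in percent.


CF = 2249 * 1000 / (458.4 * 8760) * 100 = 56.0068 %


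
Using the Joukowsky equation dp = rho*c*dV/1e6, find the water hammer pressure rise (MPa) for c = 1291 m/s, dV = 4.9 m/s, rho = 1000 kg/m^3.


dp = 1000 * 1291 * 4.9 / 1e6 = 6.3259 MPa


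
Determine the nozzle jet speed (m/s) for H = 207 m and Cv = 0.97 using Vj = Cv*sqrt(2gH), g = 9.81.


Vj = 0.97 * sqrt(2*9.81*207) = 61.8168 m/s


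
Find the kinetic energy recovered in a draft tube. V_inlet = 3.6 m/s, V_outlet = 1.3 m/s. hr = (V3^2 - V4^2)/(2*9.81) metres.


hr = (3.6^2 - 1.3^2) / (2*9.81) = 0.5744 m


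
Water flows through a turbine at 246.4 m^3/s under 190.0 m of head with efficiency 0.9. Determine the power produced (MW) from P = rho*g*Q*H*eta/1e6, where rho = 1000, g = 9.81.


P = 1000 * 9.81 * 246.4 * 190.0 * 0.9 / 1e6 = 413.3385 MW


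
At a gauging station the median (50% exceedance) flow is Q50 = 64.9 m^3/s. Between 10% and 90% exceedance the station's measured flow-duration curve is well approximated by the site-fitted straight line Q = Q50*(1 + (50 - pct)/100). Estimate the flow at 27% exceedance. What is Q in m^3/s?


Q = 64.9 * (1 + (50 - 27)/100) = 79.8270 m^3/s


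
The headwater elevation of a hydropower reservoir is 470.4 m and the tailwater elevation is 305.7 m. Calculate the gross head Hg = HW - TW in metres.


Hg = 470.4 - 305.7 = 164.7000 m


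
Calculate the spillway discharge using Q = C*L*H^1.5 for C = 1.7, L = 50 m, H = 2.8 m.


Q = 1.7 * 50 * 2.8^1.5 = 398.2502 m^3/s


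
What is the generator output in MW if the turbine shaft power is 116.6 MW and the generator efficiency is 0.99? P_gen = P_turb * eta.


P_gen = 116.6 * 0.99 = 115.4340 MW


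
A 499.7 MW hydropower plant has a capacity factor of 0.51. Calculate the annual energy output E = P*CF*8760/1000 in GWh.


E = 499.7 * 0.51 * 8760 / 1000 = 2232.4597 GWh


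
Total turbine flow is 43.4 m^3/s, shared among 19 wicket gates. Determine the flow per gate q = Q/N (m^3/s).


q = 43.4 / 19 = 2.2842 m^3/s


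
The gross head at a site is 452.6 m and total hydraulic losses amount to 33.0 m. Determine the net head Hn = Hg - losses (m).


Hn = 452.6 - 33.0 = 419.6000 m


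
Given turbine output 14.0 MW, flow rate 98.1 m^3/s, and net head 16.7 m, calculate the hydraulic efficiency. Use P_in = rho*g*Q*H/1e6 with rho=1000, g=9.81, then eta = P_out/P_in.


P_in = 1000 * 9.81 * 98.1 * 16.7 / 1e6 = 16.0714 MW
eta = 14.0 / 16.0714 = 0.8711


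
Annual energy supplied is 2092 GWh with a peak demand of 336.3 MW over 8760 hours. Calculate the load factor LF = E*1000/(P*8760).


LF = 2092 * 1000 / (336.3 * 8760) = 0.7101


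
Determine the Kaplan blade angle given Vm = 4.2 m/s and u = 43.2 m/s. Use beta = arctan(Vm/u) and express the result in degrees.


beta = arctan(4.2 / 43.2) = 5.5530 degrees


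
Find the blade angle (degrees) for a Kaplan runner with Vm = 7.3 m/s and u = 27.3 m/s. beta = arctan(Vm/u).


beta = arctan(7.3 / 27.3) = 14.9706 degrees


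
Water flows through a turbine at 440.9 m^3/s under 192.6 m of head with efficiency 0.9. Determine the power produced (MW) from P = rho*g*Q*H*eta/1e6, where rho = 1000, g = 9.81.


P = 1000 * 9.81 * 440.9 * 192.6 * 0.9 / 1e6 = 749.7352 MW


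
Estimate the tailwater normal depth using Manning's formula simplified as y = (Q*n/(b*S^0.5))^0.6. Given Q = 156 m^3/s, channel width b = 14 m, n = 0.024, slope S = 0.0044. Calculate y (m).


y = (156 * 0.024 / (14 * 0.0044^0.5))^0.6 = 2.3083 m


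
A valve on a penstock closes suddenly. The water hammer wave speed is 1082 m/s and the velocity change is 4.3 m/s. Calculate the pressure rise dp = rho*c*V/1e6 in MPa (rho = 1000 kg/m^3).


dp = 1000 * 1082 * 4.3 / 1e6 = 4.6526 MPa


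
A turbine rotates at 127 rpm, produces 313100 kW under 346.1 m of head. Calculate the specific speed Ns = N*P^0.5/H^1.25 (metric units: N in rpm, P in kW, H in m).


Ns = 127 * 313100^0.5 / 346.1^1.25 = 47.6040


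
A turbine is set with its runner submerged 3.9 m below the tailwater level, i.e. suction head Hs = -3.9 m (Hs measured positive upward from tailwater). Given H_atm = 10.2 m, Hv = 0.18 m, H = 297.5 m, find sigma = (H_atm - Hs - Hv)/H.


sigma = (10.2 - (-3.9) - 0.18) / 297.5 = 0.0468


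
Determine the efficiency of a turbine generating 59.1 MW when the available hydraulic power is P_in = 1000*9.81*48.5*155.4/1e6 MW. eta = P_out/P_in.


P_in = 1000 * 9.81 * 48.5 * 155.4 / 1e6 = 73.9370 MW
eta = 59.1 / 73.9370 = 0.7993


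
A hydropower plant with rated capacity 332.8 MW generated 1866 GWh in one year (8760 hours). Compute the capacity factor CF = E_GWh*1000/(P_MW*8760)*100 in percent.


CF = 1866 * 1000 / (332.8 * 8760) * 100 = 64.0065 %


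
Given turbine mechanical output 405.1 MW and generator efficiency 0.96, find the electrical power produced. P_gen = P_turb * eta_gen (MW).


P_gen = 405.1 * 0.96 = 388.8960 MW


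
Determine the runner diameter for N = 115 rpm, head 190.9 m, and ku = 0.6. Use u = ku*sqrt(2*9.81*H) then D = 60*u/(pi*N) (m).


u = 0.6 * sqrt(2*9.81*190.9) = 36.7201 m/s
D = 60 * 36.7201 / (pi * 115) = 6.0983 m


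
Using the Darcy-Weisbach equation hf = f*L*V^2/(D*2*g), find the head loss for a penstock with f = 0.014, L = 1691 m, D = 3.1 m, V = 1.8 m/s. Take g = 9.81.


hf = 0.014 * 1691 * 1.8^2 / (3.1 * 2 * 9.81) = 1.2611 m


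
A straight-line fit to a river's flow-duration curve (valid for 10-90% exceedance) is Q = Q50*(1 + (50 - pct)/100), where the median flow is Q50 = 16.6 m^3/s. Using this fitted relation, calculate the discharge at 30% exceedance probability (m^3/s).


Q = 16.6 * (1 + (50 - 30)/100) = 19.9200 m^3/s


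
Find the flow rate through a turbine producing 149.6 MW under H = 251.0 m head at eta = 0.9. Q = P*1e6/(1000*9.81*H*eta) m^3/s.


Q = 149.6 * 1e6 / (1000 * 9.81 * 251.0 * 0.9) = 67.5066 m^3/s


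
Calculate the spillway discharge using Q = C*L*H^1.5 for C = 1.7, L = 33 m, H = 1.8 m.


Q = 1.7 * 33 * 1.8^1.5 = 135.4789 m^3/s


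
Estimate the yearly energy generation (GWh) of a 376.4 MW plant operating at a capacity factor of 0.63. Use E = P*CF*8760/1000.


E = 376.4 * 0.63 * 8760 / 1000 = 2077.2763 GWh


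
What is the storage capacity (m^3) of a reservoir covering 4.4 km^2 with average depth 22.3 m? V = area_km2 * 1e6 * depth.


V = 4.4 * 1e6 * 22.3 = 9.8120e+07 m^3


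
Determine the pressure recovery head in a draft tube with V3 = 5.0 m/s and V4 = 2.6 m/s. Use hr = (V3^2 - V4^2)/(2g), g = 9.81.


hr = (5.0^2 - 2.6^2) / (2*9.81) = 0.9297 m


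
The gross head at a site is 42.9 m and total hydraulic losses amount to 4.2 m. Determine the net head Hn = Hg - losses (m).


Hn = 42.9 - 4.2 = 38.7000 m


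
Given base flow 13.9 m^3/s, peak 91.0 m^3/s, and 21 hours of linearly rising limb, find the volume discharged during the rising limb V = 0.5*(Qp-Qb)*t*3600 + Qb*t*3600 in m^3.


V = 0.5*(91.0 - 13.9)*21*3600 + 13.9*21*3600 = 3.9652e+06 m^3


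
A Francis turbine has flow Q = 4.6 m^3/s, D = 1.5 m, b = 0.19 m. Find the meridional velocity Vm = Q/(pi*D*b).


Vm = 4.6 / (pi * 1.5 * 0.19) = 5.1376 m/s


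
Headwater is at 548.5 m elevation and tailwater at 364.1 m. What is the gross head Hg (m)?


Hg = 548.5 - 364.1 = 184.4000 m


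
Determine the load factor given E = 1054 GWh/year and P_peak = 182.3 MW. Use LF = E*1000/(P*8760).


LF = 1054 * 1000 / (182.3 * 8760) = 0.6600


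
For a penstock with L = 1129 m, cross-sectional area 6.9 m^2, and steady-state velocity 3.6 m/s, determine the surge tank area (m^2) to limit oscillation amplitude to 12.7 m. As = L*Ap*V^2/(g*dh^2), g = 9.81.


As = 1129 * 6.9 * 3.6^2 / (9.81 * 12.7^2) = 63.8075 m^2


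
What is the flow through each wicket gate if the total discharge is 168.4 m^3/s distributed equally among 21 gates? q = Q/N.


q = 168.4 / 21 = 8.0190 m^3/s


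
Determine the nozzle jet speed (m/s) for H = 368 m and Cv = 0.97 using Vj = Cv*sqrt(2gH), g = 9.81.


Vj = 0.97 * sqrt(2*9.81*368) = 82.4224 m/s


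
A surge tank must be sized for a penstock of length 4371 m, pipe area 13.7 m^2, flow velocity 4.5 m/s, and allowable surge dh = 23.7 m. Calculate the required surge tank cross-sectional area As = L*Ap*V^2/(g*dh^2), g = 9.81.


As = 4371 * 13.7 * 4.5^2 / (9.81 * 23.7^2) = 220.0699 m^2


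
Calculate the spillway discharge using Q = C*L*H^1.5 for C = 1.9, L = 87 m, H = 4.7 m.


Q = 1.9 * 87 * 4.7^1.5 = 1684.3007 m^3/s


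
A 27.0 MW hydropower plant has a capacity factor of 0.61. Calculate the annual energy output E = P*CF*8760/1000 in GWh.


E = 27.0 * 0.61 * 8760 / 1000 = 144.2772 GWh


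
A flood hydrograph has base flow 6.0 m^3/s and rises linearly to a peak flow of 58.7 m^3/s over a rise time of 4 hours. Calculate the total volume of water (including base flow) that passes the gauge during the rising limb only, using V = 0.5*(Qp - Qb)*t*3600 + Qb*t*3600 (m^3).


V = 0.5*(58.7 - 6.0)*4*3600 + 6.0*4*3600 = 465840.0000 m^3


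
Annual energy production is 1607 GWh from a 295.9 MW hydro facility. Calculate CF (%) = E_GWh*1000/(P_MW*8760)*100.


CF = 1607 * 1000 / (295.9 * 8760) * 100 = 61.9964 %


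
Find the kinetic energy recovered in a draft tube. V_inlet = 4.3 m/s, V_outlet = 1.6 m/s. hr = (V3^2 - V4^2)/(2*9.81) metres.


hr = (4.3^2 - 1.6^2) / (2*9.81) = 0.8119 m


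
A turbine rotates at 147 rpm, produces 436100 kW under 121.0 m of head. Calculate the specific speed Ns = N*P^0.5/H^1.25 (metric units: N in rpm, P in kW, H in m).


Ns = 147 * 436100^0.5 / 121.0^1.25 = 241.8960


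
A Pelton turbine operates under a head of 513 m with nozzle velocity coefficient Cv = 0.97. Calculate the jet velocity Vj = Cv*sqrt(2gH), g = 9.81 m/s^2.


Vj = 0.97 * sqrt(2*9.81*513) = 97.3150 m/s


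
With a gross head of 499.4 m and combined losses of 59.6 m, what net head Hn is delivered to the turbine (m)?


Hn = 499.4 - 59.6 = 439.8000 m


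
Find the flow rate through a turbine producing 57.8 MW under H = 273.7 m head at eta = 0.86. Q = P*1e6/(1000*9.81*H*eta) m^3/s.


Q = 57.8 * 1e6 / (1000 * 9.81 * 273.7 * 0.86) = 25.0314 m^3/s


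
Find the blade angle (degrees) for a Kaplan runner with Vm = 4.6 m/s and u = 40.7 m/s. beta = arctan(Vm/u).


beta = arctan(4.6 / 40.7) = 6.4483 degrees


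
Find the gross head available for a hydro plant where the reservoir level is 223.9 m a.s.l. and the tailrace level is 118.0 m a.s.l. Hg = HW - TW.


Hg = 223.9 - 118.0 = 105.9000 m


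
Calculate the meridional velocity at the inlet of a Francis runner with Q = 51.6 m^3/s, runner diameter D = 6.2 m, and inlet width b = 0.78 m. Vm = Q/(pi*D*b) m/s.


Vm = 51.6 / (pi * 6.2 * 0.78) = 3.3964 m/s


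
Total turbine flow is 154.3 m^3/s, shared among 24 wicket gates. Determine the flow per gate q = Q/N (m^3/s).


q = 154.3 / 24 = 6.4292 m^3/s


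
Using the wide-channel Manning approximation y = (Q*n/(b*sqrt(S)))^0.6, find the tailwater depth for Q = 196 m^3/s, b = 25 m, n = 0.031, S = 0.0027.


y = (196 * 0.031 / (25 * 0.0027^0.5))^0.6 = 2.5235 m


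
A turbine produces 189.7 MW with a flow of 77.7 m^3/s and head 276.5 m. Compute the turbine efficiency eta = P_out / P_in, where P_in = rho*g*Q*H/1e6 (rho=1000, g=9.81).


P_in = 1000 * 9.81 * 77.7 * 276.5 / 1e6 = 210.7585 MW
eta = 189.7 / 210.7585 = 0.9001


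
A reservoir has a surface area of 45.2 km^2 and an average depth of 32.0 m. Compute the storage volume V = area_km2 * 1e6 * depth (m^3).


V = 45.2 * 1e6 * 32.0 = 1.4464e+09 m^3


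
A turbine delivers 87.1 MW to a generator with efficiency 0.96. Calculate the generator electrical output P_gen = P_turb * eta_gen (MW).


P_gen = 87.1 * 0.96 = 83.6160 MW


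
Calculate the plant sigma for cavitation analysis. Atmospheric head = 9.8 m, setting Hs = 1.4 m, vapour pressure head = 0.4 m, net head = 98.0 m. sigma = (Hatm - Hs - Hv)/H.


sigma = (9.8 - 1.4 - 0.4) / 98.0 = 0.0816


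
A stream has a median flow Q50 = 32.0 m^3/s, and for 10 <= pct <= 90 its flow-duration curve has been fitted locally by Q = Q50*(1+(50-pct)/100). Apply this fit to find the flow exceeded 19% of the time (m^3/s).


Q = 32.0 * (1 + (50 - 19)/100) = 41.9200 m^3/s


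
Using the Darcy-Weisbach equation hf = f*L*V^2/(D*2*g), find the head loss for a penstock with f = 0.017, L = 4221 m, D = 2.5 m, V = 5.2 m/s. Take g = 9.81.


hf = 0.017 * 4221 * 5.2^2 / (2.5 * 2 * 9.81) = 39.5578 m


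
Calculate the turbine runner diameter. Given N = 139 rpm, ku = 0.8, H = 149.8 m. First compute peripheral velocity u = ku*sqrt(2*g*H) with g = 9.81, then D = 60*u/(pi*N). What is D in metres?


u = 0.8 * sqrt(2*9.81*149.8) = 43.3706 m/s
D = 60 * 43.3706 / (pi * 139) = 5.9591 m


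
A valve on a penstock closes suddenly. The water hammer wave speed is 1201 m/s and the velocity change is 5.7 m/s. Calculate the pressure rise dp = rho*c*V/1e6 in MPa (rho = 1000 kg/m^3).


dp = 1000 * 1201 * 5.7 / 1e6 = 6.8457 MPa


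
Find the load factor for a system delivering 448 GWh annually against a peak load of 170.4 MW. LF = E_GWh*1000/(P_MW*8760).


LF = 448 * 1000 / (170.4 * 8760) = 0.3001


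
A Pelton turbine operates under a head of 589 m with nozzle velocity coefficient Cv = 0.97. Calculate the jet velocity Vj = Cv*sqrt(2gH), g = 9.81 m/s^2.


Vj = 0.97 * sqrt(2*9.81*589) = 104.2747 m/s


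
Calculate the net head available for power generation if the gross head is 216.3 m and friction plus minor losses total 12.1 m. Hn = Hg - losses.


Hn = 216.3 - 12.1 = 204.2000 m


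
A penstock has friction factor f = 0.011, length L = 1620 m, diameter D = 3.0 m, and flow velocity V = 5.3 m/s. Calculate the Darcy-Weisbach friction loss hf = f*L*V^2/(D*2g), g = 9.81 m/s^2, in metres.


hf = 0.011 * 1620 * 5.3^2 / (3.0 * 2 * 9.81) = 8.5043 m


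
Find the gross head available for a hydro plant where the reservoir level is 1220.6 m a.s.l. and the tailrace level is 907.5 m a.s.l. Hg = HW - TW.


Hg = 1220.6 - 907.5 = 313.1000 m


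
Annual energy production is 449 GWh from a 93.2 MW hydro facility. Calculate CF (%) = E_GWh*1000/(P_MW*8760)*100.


CF = 449 * 1000 / (93.2 * 8760) * 100 = 54.9954 %


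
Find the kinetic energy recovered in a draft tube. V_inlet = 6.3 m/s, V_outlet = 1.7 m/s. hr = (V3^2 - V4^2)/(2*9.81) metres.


hr = (6.3^2 - 1.7^2) / (2*9.81) = 1.8756 m


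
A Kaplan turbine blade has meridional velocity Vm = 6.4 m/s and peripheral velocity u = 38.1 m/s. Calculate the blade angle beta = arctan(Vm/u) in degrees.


beta = arctan(6.4 / 38.1) = 9.5355 degrees


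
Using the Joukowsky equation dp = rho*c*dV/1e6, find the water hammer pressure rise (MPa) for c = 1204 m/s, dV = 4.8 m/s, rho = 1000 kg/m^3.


dp = 1000 * 1204 * 4.8 / 1e6 = 5.7792 MPa


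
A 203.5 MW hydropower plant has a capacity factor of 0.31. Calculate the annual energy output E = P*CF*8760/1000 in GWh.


E = 203.5 * 0.31 * 8760 / 1000 = 552.6246 GWh


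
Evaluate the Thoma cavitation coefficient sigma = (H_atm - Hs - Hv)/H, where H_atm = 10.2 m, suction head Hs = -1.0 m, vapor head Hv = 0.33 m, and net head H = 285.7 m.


sigma = (10.2 - (-1.0) - 0.33) / 285.7 = 0.0380


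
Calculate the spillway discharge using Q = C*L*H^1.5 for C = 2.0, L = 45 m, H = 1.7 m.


Q = 2.0 * 45 * 1.7^1.5 = 199.4876 m^3/s


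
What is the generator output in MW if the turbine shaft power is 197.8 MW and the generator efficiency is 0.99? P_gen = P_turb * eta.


P_gen = 197.8 * 0.99 = 195.8220 MW


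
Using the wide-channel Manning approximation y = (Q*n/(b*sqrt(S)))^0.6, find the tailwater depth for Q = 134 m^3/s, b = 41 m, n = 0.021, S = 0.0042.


y = (134 * 0.021 / (41 * 0.0042^0.5))^0.6 = 1.0350 m


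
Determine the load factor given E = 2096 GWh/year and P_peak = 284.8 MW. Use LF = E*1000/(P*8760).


LF = 2096 * 1000 / (284.8 * 8760) = 0.8401
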